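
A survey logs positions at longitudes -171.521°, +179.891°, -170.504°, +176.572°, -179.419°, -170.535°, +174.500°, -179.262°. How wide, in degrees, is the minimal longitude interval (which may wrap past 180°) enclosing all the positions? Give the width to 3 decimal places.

Sort the longitudes: -179.419°, -179.262°, -171.521°, -170.535°, -170.504°, +174.500°, +176.572°, +179.891°.
Eastward gaps between consecutive values (wrapping around): 0.157°, 7.741°, 0.986°, 0.031°, 345.004°, 2.072°, 3.319°, 0.690°.
Largest gap = 345.004° ⇒ minimal covering band is its complement: 360° − 345.004° = 14.996°.
Band runs from +174.500° eastward to -170.504°, crossing the antimeridian.

14.996°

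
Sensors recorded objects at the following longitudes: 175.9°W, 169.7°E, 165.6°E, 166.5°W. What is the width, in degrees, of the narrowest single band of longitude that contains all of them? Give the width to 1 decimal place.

27.9°

Sort the longitudes: -175.9°, -166.5°, +165.6°, +169.7°.
Eastward gaps between consecutive values (wrapping around): 9.4°, 332.1°, 4.1°, 14.4°.
Largest gap = 332.1° ⇒ minimal covering band is its complement: 360° − 332.1° = 27.9°.
Band runs from +165.6° eastward to -166.5°, crossing the antimeridian.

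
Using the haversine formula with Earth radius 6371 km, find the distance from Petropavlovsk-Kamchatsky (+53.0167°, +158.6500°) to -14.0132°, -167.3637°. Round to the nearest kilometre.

8129 km

Δλ = -167.3637 − 158.6500 = -326.0137°; wrapped into (−180°, 180°]: 33.9863°.
Δφ = -14.0132 − 53.0167 = -67.0299°.
a = sin²(Δφ/2) + cos φ₁ · cos φ₂ · sin²(Δλ/2) = 0.354729.
c = 2·atan2(√a, √(1−a)) = 1.27600 rad → d = 6371·c ≈ 8129.42 km.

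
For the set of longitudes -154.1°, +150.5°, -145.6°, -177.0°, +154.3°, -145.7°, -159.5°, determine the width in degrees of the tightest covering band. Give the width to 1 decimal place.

63.9°

Sort the longitudes: -177.0°, -159.5°, -154.1°, -145.7°, -145.6°, +150.5°, +154.3°.
Eastward gaps between consecutive values (wrapping around): 17.5°, 5.4°, 8.4°, 0.1°, 296.1°, 3.8°, 28.7°.
Largest gap = 296.1° ⇒ minimal covering band is its complement: 360° − 296.1° = 63.9°.
Band runs from +150.5° eastward to -145.6°, crossing the antimeridian.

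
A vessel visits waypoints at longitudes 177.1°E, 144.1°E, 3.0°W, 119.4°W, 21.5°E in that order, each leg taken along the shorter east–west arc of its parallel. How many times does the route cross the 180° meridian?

Leg 1: +177.1° → +144.1°, shortest Δλ = -33.0° (west) — does not cross 180°.
Leg 2: +144.1° → -3.0°, shortest Δλ = -147.1° (west) — does not cross 180°.
Leg 3: -3.0° → -119.4°, shortest Δλ = -116.4° (west) — does not cross 180°.
Leg 4: -119.4° → +21.5°, shortest Δλ = 140.9° (east) — does not cross 180°.
Total crossings: 0.

0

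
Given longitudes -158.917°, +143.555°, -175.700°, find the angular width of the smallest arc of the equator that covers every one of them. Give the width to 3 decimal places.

57.528°

Sort the longitudes: -175.700°, -158.917°, +143.555°.
Eastward gaps between consecutive values (wrapping around): 16.783°, 302.472°, 40.745°.
Largest gap = 302.472° ⇒ minimal covering band is its complement: 360° − 302.472° = 57.528°.
Band runs from +143.555° eastward to -158.917°, crossing the antimeridian.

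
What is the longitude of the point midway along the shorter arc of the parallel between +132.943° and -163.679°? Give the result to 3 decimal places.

Signed shortest Δλ from +132.943° to -163.679° is +63.378°.
Midpoint longitude = +132.943° + (+63.378°)/2 = +132.943° + 31.689° = +164.632°.
(The naïve average (+132.943 + -163.679)/2 = -15.368° is on the wrong side of the globe.)

+164.632°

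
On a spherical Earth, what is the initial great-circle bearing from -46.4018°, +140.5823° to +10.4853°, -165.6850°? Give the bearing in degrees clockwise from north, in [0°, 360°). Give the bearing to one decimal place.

Δλ = -165.6850 − 140.5823 = -306.2673°; wrapped into (−180°, 180°]: 53.7327°.
θ = atan2( sin Δλ · cos φ₂ , cos φ₁ · sin φ₂ − sin φ₁ · cos φ₂ · cos Δλ )
  = atan2(0.79280, 0.54674) = 55.409° → normalised to [0°, 360°): 55.409°.

55.4°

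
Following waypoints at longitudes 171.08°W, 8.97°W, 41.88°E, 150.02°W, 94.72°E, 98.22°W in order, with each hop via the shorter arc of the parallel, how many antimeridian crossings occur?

3

Leg 1: -171.08° → -8.97°, shortest Δλ = 162.11° (east) — does not cross 180°.
Leg 2: -8.97° → +41.88°, shortest Δλ = 50.85° (east) — does not cross 180°.
Leg 3: +41.88° → -150.02°, shortest Δλ = 168.1° (east) — crosses 180°.
Leg 4: -150.02° → +94.72°, shortest Δλ = -115.26° (west) — crosses 180°.
Leg 5: +94.72° → -98.22°, shortest Δλ = 167.06° (east) — crosses 180°.
Total crossings: 3.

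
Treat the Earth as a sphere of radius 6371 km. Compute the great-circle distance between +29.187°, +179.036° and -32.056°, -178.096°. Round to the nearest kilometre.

6817 km

Δλ = -178.096 − 179.036 = -357.132°; wrapped into (−180°, 180°]: 2.868°.
Δφ = -32.056 − 29.187 = -61.243°.
a = sin²(Δφ/2) + cos φ₁ · cos φ₂ · sin²(Δλ/2) = 0.259915.
c = 2·atan2(√a, √(1−a)) = 1.06995 rad → d = 6371·c ≈ 6816.64 km.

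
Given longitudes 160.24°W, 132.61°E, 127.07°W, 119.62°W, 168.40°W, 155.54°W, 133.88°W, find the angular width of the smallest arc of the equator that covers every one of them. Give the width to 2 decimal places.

Sort the longitudes: -168.40°, -160.24°, -155.54°, -133.88°, -127.07°, -119.62°, +132.61°.
Eastward gaps between consecutive values (wrapping around): 8.16°, 4.70°, 21.66°, 6.81°, 7.45°, 252.23°, 58.99°.
Largest gap = 252.23° ⇒ minimal covering band is its complement: 360° − 252.23° = 107.77°.
Band runs from +132.61° eastward to -119.62°, crossing the antimeridian.

107.77°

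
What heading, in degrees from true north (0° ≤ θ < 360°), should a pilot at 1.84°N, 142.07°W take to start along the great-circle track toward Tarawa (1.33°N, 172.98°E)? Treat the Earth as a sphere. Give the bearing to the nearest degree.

Δλ = 172.98 − -142.07 = 315.05°; wrapped into (−180°, 180°]: -44.95°.
θ = atan2( sin Δλ · cos φ₂ , cos φ₁ · sin φ₂ − sin φ₁ · cos φ₂ · cos Δλ )
  = atan2(-0.70630, 0.00048) = -89.961° → normalised to [0°, 360°): 270.039°.

270°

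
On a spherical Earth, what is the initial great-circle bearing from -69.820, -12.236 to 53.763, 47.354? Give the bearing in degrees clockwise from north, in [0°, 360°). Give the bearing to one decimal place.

Δλ = 47.354 − -12.236 = 59.590°.
θ = atan2( sin Δλ · cos φ₂ , cos φ₁ · sin φ₂ − sin φ₁ · cos φ₂ · cos Δλ )
  = atan2(0.50980, 0.55910) = 42.360° → normalised to [0°, 360°): 42.360°.

42.4°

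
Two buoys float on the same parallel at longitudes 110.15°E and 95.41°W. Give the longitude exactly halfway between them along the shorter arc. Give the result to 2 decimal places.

Signed shortest Δλ from +110.15° to -95.41° is +154.44°.
Midpoint longitude = +110.15° + (+154.44°)/2 = +110.15° + 77.22° = +187.37°.
Normalise into (−180°, 180°]: -172.63°.
(The naïve average (+110.15 + -95.41)/2 = 7.37° is on the wrong side of the globe.)

172.63°W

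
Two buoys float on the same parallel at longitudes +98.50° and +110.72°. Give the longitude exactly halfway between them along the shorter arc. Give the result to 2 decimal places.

Signed shortest Δλ from +98.50° to +110.72° is +12.22°.
Midpoint longitude = +98.50° + (+12.22°)/2 = +98.50° + 6.11° = +104.61°.

+104.61°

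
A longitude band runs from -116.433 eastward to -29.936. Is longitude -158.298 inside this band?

Band width going east from -116.433° to -29.936°: ((-29.936 − -116.433) mod 360) = 86.497°.
Offset of -158.298° east of the west edge: ((-158.298 − -116.433) mod 360) = 318.135°.
318.135° > 86.497° ⇒ outside.

No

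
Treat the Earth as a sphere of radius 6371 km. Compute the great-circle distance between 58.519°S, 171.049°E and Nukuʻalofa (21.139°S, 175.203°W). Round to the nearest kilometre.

Δλ = -175.203 − 171.049 = -346.252°; wrapped into (−180°, 180°]: 13.748°.
Δφ = -21.139 − -58.519 = 37.380°.
a = sin²(Δφ/2) + cos φ₁ · cos φ₂ · sin²(Δλ/2) = 0.109664.
c = 2·atan2(√a, √(1−a)) = 0.67506 rad → d = 6371·c ≈ 4300.78 km.

4301 km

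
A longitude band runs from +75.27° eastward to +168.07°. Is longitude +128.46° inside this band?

Yes

Band width going east from +75.27° to +168.07°: ((168.07 − 75.27) mod 360) = 92.80°.
Offset of +128.46° east of the west edge: ((128.46 − 75.27) mod 360) = 53.19°.
53.19° ≤ 92.80° ⇒ inside.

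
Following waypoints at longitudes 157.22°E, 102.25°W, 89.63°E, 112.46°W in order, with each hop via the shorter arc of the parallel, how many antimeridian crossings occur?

3

Leg 1: +157.22° → -102.25°, shortest Δλ = 100.53° (east) — crosses 180°.
Leg 2: -102.25° → +89.63°, shortest Δλ = -168.12° (west) — crosses 180°.
Leg 3: +89.63° → -112.46°, shortest Δλ = 157.91° (east) — crosses 180°.
Total crossings: 3.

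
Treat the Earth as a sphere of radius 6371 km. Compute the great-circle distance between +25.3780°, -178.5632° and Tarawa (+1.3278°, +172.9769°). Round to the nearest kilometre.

Δλ = 172.9769 − -178.5632 = 351.5401°; wrapped into (−180°, 180°]: -8.4599°.
Δφ = 1.3278 − 25.3780 = -24.0502°.
a = sin²(Δφ/2) + cos φ₁ · cos φ₂ · sin²(Δλ/2) = 0.048320.
c = 2·atan2(√a, √(1−a)) = 0.44325 rad → d = 6371·c ≈ 2823.98 km.

2824 km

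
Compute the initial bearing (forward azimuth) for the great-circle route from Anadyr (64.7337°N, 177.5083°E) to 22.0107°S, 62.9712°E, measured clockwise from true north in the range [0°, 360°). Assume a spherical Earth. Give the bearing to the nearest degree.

283°

Δλ = 62.9712 − 177.5083 = -114.5371°.
θ = atan2( sin Δλ · cos φ₂ , cos φ₁ · sin φ₂ − sin φ₁ · cos φ₂ · cos Δλ )
  = atan2(-0.84339, 0.18822) = -77.420° → normalised to [0°, 360°): 282.580°.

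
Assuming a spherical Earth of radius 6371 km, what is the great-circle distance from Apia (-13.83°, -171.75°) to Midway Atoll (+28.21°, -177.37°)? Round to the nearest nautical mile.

Δλ = -177.37 − -171.75 = -5.62°.
Δφ = 28.21 − -13.83 = 42.04°.
a = sin²(Δφ/2) + cos φ₁ · cos φ₂ · sin²(Δλ/2) = 0.130718.
c = 2·atan2(√a, √(1−a)) = 0.73986 rad → d = 6371·c ≈ 4713.63 km ≈ 2545.16 nmi.

2545 nmi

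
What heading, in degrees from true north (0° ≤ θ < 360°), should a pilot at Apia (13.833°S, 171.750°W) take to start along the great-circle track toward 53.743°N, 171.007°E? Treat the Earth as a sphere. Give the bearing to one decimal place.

Δλ = 171.007 − -171.750 = 342.757°; wrapped into (−180°, 180°]: -17.243°.
θ = atan2( sin Δλ · cos φ₂ , cos φ₁ · sin φ₂ − sin φ₁ · cos φ₂ · cos Δλ )
  = atan2(-0.17531, 0.91803) = -10.811° → normalised to [0°, 360°): 349.189°.

349.2°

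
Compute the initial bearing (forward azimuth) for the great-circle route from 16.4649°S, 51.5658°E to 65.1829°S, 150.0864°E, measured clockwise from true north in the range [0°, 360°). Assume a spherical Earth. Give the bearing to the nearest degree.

155°

Δλ = 150.0864 − 51.5658 = 98.5206°.
θ = atan2( sin Δλ · cos φ₂ , cos φ₁ · sin φ₂ − sin φ₁ · cos φ₂ · cos Δλ )
  = atan2(0.41509, -0.88806) = 154.948° → normalised to [0°, 360°): 154.948°.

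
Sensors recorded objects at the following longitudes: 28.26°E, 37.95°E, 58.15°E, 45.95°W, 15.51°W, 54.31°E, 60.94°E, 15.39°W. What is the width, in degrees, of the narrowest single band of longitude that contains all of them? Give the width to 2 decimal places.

106.89°

Sort the longitudes: -45.95°, -15.51°, -15.39°, +28.26°, +37.95°, +54.31°, +58.15°, +60.94°.
Eastward gaps between consecutive values (wrapping around): 30.44°, 0.12°, 43.65°, 9.69°, 16.36°, 3.84°, 2.79°, 253.11°.
Largest gap = 253.11° ⇒ minimal covering band is its complement: 360° − 253.11° = 106.89°.
Band runs from -45.95° eastward to +60.94°.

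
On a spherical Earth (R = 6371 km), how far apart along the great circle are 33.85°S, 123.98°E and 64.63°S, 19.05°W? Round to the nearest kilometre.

8601 km

Δλ = -19.05 − 123.98 = -143.03°.
Δφ = -64.63 − -33.85 = -30.78°.
a = sin²(Δφ/2) + cos φ₁ · cos φ₂ · sin²(Δλ/2) = 0.390497.
c = 2·atan2(√a, √(1−a)) = 1.35000 rad → d = 6371·c ≈ 8600.86 km.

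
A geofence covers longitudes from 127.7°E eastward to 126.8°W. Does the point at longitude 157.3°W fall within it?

Yes

Band width going east from +127.7° to -126.8°: ((-126.8 − 127.7) mod 360) = 105.5°.
Offset of -157.3° east of the west edge: ((-157.3 − 127.7) mod 360) = 75.0°.
75.0° ≤ 105.5° ⇒ inside.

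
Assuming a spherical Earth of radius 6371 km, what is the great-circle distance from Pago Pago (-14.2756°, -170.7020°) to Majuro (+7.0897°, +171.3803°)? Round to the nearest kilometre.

3091 km

Δλ = 171.3803 − -170.7020 = 342.0823°; wrapped into (−180°, 180°]: -17.9177°.
Δφ = 7.0897 − -14.2756 = 21.3653°.
a = sin²(Δφ/2) + cos φ₁ · cos φ₂ · sin²(Δλ/2) = 0.057683.
c = 2·atan2(√a, √(1−a)) = 0.48509 rad → d = 6371·c ≈ 3090.51 km.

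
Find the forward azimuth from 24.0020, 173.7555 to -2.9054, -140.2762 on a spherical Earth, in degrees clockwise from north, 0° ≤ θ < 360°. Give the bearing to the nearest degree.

115°

Δλ = -140.2762 − 173.7555 = -314.0317°; wrapped into (−180°, 180°]: 45.9683°.
θ = atan2( sin Δλ · cos φ₂ , cos φ₁ · sin φ₂ − sin φ₁ · cos φ₂ · cos Δλ )
  = atan2(0.71803, -0.32867) = 114.595° → normalised to [0°, 360°): 114.595°.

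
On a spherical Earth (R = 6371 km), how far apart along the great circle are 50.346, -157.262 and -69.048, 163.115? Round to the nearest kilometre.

Δλ = 163.115 − -157.262 = 320.377°; wrapped into (−180°, 180°]: -39.623°.
Δφ = -69.048 − 50.346 = -119.394°.
a = sin²(Δφ/2) + cos φ₁ · cos φ₂ · sin²(Δλ/2) = 0.771619.
c = 2·atan2(√a, √(1−a)) = 2.14509 rad → d = 6371·c ≈ 13666.34 km.

13666 km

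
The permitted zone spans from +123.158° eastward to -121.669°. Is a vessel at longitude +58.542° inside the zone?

No

Band width going east from +123.158° to -121.669°: ((-121.669 − 123.158) mod 360) = 115.173°.
Offset of +58.542° east of the west edge: ((58.542 − 123.158) mod 360) = 295.384°.
295.384° > 115.173° ⇒ outside.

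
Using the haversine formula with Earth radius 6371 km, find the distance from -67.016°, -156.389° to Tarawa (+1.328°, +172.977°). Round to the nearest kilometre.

Δλ = 172.977 − -156.389 = 329.366°; wrapped into (−180°, 180°]: -30.634°.
Δφ = 1.328 − -67.016 = 68.344°.
a = sin²(Δφ/2) + cos φ₁ · cos φ₂ · sin²(Δλ/2) = 0.342723.
c = 2·atan2(√a, √(1−a)) = 1.25081 rad → d = 6371·c ≈ 7968.91 km.

7969 km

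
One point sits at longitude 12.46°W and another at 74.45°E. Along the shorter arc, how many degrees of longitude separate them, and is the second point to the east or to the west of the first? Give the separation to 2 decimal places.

Raw difference: 74.45 − -12.46 = 86.91°.
Normalise into (−180°, 180°]: 86.91° stays 86.91°.
Positive ⇒ the second point lies to the east; separation 86.91°.

86.91° east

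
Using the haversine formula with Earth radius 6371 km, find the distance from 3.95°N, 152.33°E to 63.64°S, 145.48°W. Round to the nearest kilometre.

Δλ = -145.48 − 152.33 = -297.81°; wrapped into (−180°, 180°]: 62.19°.
Δφ = -63.64 − 3.95 = -67.59°.
a = sin²(Δφ/2) + cos φ₁ · cos φ₂ · sin²(Δλ/2) = 0.427533.
c = 2·atan2(√a, √(1−a)) = 1.42535 rad → d = 6371·c ≈ 9080.91 km.

9081 km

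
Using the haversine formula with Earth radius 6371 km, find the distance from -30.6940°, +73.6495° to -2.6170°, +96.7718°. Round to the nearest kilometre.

Δλ = 96.7718 − 73.6495 = 23.1223°.
Δφ = -2.6170 − -30.6940 = 28.0770°.
a = sin²(Δφ/2) + cos φ₁ · cos φ₂ · sin²(Δλ/2) = 0.093345.
c = 2·atan2(√a, √(1−a)) = 0.62098 rad → d = 6371·c ≈ 3956.24 km.

3956 km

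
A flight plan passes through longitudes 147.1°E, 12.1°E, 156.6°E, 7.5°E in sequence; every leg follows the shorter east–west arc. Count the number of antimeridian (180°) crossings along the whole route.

Leg 1: +147.1° → +12.1°, shortest Δλ = -135.0° (west) — does not cross 180°.
Leg 2: +12.1° → +156.6°, shortest Δλ = 144.5° (east) — does not cross 180°.
Leg 3: +156.6° → +7.5°, shortest Δλ = -149.1° (west) — does not cross 180°.
Total crossings: 0.

0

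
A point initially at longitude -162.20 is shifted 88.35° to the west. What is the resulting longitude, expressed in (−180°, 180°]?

Start at -162.20°; shift −88.35° → -250.55°.
-250.55° lies outside (−180°, 180°]; add 360° → +109.45°.

+109.45°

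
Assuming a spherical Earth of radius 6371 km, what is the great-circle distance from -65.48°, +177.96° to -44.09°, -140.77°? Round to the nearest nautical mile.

1862 nmi

Δλ = -140.77 − 177.96 = -318.73°; wrapped into (−180°, 180°]: 41.27°.
Δφ = -44.09 − -65.48 = 21.39°.
a = sin²(Δφ/2) + cos φ₁ · cos φ₂ · sin²(Δλ/2) = 0.071460.
c = 2·atan2(√a, √(1−a)) = 0.54122 rad → d = 6371·c ≈ 3448.13 km ≈ 1861.84 nmi.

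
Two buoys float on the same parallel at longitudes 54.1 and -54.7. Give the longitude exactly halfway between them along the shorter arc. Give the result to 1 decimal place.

-0.3°

Signed shortest Δλ from +54.1° to -54.7° is -108.8°.
Midpoint longitude = +54.1° + (-108.8°)/2 = +54.1° − 54.4° = -0.3°.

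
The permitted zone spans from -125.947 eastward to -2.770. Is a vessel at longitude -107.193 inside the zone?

Yes

Band width going east from -125.947° to -2.770°: ((-2.770 − -125.947) mod 360) = 123.177°.
Offset of -107.193° east of the west edge: ((-107.193 − -125.947) mod 360) = 18.754°.
18.754° ≤ 123.177° ⇒ inside.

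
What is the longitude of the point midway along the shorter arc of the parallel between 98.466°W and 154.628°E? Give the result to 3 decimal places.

Signed shortest Δλ from -98.466° to +154.628° is -106.906°.
Midpoint longitude = -98.466° + (-106.906°)/2 = -98.466° − 53.453° = -151.919°.
(The naïve average (-98.466 + +154.628)/2 = 28.081° is on the wrong side of the globe.)

151.919°W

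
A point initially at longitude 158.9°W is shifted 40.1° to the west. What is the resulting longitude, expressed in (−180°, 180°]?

Start at -158.9°; shift −40.1° → -199.0°.
-199.0° lies outside (−180°, 180°]; add 360° → +161.0°.

161.0°E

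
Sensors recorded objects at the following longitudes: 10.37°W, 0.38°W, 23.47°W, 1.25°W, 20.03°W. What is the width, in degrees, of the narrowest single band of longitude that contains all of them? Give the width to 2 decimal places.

Sort the longitudes: -23.47°, -20.03°, -10.37°, -1.25°, -0.38°.
Eastward gaps between consecutive values (wrapping around): 3.44°, 9.66°, 9.12°, 0.87°, 336.91°.
Largest gap = 336.91° ⇒ minimal covering band is its complement: 360° − 336.91° = 23.09°.
Band runs from -23.47° eastward to -0.38°.

23.09°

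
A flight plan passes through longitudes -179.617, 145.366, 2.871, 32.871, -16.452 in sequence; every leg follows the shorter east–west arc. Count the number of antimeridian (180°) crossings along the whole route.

1

Leg 1: -179.617° → +145.366°, shortest Δλ = -35.017° (west) — crosses 180°.
Leg 2: +145.366° → +2.871°, shortest Δλ = -142.495° (west) — does not cross 180°.
Leg 3: +2.871° → +32.871°, shortest Δλ = 30.0° (east) — does not cross 180°.
Leg 4: +32.871° → -16.452°, shortest Δλ = -49.323° (west) — does not cross 180°.
Total crossings: 1.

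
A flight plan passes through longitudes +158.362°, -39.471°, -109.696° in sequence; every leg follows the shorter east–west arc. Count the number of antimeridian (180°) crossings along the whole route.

Leg 1: +158.362° → -39.471°, shortest Δλ = 162.167° (east) — crosses 180°.
Leg 2: -39.471° → -109.696°, shortest Δλ = -70.225° (west) — does not cross 180°.
Total crossings: 1.

1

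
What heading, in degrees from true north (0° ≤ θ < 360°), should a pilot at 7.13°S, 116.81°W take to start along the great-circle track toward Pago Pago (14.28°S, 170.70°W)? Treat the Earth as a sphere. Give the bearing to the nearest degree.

Δλ = -170.70 − -116.81 = -53.89°.
θ = atan2( sin Δλ · cos φ₂ , cos φ₁ · sin φ₂ − sin φ₁ · cos φ₂ · cos Δλ )
  = atan2(-0.78292, -0.17386) = -102.521° → normalised to [0°, 360°): 257.479°.

257°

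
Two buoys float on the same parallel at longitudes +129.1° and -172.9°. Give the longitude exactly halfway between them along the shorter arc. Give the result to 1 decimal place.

+158.1°

Signed shortest Δλ from +129.1° to -172.9° is +58.0°.
Midpoint longitude = +129.1° + (+58.0°)/2 = +129.1° + 29.0° = +158.1°.
(The naïve average (+129.1 + -172.9)/2 = -21.9° is on the wrong side of the globe.)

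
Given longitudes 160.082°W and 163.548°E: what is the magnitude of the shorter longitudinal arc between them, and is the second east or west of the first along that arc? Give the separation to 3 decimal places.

36.370° west

Raw difference: 163.548 − -160.082 = 323.63°.
Normalise into (−180°, 180°]: 323.63° − 360° = -36.37°.
Negative ⇒ the second point lies to the west; separation 36.370°.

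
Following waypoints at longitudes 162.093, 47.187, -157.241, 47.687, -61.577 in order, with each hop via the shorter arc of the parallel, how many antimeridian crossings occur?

2

Leg 1: +162.093° → +47.187°, shortest Δλ = -114.906° (west) — does not cross 180°.
Leg 2: +47.187° → -157.241°, shortest Δλ = 155.572° (east) — crosses 180°.
Leg 3: -157.241° → +47.687°, shortest Δλ = -155.072° (west) — crosses 180°.
Leg 4: +47.687° → -61.577°, shortest Δλ = -109.264° (west) — does not cross 180°.
Total crossings: 2.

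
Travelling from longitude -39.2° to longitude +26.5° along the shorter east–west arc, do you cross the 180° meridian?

Signed shortest Δλ = ((26.5 − -39.2 + 180) mod 360) − 180 = 65.7°.
Going east by 65.7° from -39.2° reaches +26.5° without touching 180°.

No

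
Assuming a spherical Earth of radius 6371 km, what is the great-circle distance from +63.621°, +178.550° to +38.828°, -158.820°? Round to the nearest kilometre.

3137 km

Δλ = -158.820 − 178.550 = -337.370°; wrapped into (−180°, 180°]: 22.630°.
Δφ = 38.828 − 63.621 = -24.793°.
a = sin²(Δφ/2) + cos φ₁ · cos φ₂ · sin²(Δλ/2) = 0.059410.
c = 2·atan2(√a, √(1−a)) = 0.49244 rad → d = 6371·c ≈ 3137.36 km.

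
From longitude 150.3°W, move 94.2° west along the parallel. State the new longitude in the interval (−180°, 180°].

115.5°E

Start at -150.3°; shift −94.2° → -244.5°.
-244.5° lies outside (−180°, 180°]; add 360° → +115.5°.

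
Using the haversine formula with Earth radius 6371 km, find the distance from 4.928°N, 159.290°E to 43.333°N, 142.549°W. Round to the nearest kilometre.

7096 km

Δλ = -142.549 − 159.290 = -301.839°; wrapped into (−180°, 180°]: 58.161°.
Δφ = 43.333 − 4.928 = 38.405°.
a = sin²(Δφ/2) + cos φ₁ · cos φ₂ · sin²(Δλ/2) = 0.279376.
c = 2·atan2(√a, √(1−a)) = 1.11381 rad → d = 6371·c ≈ 7096.06 km.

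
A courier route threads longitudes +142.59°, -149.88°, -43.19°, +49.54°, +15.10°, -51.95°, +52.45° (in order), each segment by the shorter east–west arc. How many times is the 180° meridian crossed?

Leg 1: +142.59° → -149.88°, shortest Δλ = 67.53° (east) — crosses 180°.
Leg 2: -149.88° → -43.19°, shortest Δλ = 106.69° (east) — does not cross 180°.
Leg 3: -43.19° → +49.54°, shortest Δλ = 92.73° (east) — does not cross 180°.
Leg 4: +49.54° → +15.10°, shortest Δλ = -34.44° (west) — does not cross 180°.
Leg 5: +15.10° → -51.95°, shortest Δλ = -67.05° (west) — does not cross 180°.
Leg 6: -51.95° → +52.45°, shortest Δλ = 104.4° (east) — does not cross 180°.
Total crossings: 1.

1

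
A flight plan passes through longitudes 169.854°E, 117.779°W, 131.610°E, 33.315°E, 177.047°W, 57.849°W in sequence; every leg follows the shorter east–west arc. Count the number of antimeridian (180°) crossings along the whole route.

3

Leg 1: +169.854° → -117.779°, shortest Δλ = 72.367° (east) — crosses 180°.
Leg 2: -117.779° → +131.610°, shortest Δλ = -110.611° (west) — crosses 180°.
Leg 3: +131.610° → +33.315°, shortest Δλ = -98.295° (west) — does not cross 180°.
Leg 4: +33.315° → -177.047°, shortest Δλ = 149.638° (east) — crosses 180°.
Leg 5: -177.047° → -57.849°, shortest Δλ = 119.198° (east) — does not cross 180°.
Total crossings: 3.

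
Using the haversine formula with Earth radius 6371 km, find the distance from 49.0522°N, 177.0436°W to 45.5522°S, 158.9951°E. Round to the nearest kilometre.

10773 km

Δλ = 158.9951 − -177.0436 = 336.0387°; wrapped into (−180°, 180°]: -23.9613°.
Δφ = -45.5522 − 49.0522 = -94.6044°.
a = sin²(Δφ/2) + cos φ₁ · cos φ₂ · sin²(Δλ/2) = 0.559913.
c = 2·atan2(√a, √(1−a)) = 1.69091 rad → d = 6371·c ≈ 10772.79 km.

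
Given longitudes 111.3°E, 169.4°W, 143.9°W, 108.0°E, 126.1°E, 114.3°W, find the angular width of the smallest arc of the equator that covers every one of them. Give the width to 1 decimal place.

Sort the longitudes: -169.4°, -143.9°, -114.3°, +108.0°, +111.3°, +126.1°.
Eastward gaps between consecutive values (wrapping around): 25.5°, 29.6°, 222.3°, 3.3°, 14.8°, 64.5°.
Largest gap = 222.3° ⇒ minimal covering band is its complement: 360° − 222.3° = 137.7°.
Band runs from +108.0° eastward to -114.3°, crossing the antimeridian.

137.7°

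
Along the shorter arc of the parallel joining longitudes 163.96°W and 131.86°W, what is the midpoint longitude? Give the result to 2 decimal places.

147.91°W

Signed shortest Δλ from -163.96° to -131.86° is +32.10°.
Midpoint longitude = -163.96° + (+32.10°)/2 = -163.96° + 16.05° = -147.91°.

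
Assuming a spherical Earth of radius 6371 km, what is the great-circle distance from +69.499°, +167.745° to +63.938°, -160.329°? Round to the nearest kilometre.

1511 km

Δλ = -160.329 − 167.745 = -328.074°; wrapped into (−180°, 180°]: 31.926°.
Δφ = 63.938 − 69.499 = -5.561°.
a = sin²(Δφ/2) + cos φ₁ · cos φ₂ · sin²(Δλ/2) = 0.013991.
c = 2·atan2(√a, √(1−a)) = 0.23712 rad → d = 6371·c ≈ 1510.70 km.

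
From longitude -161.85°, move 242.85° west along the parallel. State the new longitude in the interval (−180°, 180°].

-44.70°

Start at -161.85°; shift −242.85° → -404.70°.
-404.70° lies outside (−180°, 180°]; add 360° → -44.70°.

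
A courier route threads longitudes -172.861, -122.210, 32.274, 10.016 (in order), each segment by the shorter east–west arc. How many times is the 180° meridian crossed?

0

Leg 1: -172.861° → -122.210°, shortest Δλ = 50.651° (east) — does not cross 180°.
Leg 2: -122.210° → +32.274°, shortest Δλ = 154.484° (east) — does not cross 180°.
Leg 3: +32.274° → +10.016°, shortest Δλ = -22.258° (west) — does not cross 180°.
Total crossings: 0.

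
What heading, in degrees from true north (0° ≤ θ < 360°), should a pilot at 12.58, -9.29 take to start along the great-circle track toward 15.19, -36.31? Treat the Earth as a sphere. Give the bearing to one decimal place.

278.9°

Δλ = -36.31 − -9.29 = -27.02°.
θ = atan2( sin Δλ · cos φ₂ , cos φ₁ · sin φ₂ − sin φ₁ · cos φ₂ · cos Δλ )
  = atan2(-0.43843, 0.06848) = -81.122° → normalised to [0°, 360°): 278.878°.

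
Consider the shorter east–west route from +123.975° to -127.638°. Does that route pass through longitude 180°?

Naïve |-127.638 − 123.975| = 251.613° > 180°, so the shorter arc goes the other way round — across 180°.
Signed shortest Δλ = ((-127.638 − 123.975 + 180) mod 360) − 180 = 108.387°.
Going east by 108.387° from +123.975° passes through 180° before reaching -127.638°.

Yes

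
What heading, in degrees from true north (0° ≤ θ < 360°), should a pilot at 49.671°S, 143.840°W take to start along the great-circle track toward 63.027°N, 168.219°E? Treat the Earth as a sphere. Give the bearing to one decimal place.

337.4°

Δλ = 168.219 − -143.840 = 312.059°; wrapped into (−180°, 180°]: -47.941°.
θ = atan2( sin Δλ · cos φ₂ , cos φ₁ · sin φ₂ − sin φ₁ · cos φ₂ · cos Δλ )
  = atan2(-0.33676, 0.80841) = -22.615° → normalised to [0°, 360°): 337.385°.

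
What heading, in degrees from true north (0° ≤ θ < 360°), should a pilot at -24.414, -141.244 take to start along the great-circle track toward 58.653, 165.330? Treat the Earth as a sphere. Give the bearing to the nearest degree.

335°

Δλ = 165.330 − -141.244 = 306.574°; wrapped into (−180°, 180°]: -53.426°.
θ = atan2( sin Δλ · cos φ₂ , cos φ₁ · sin φ₂ − sin φ₁ · cos φ₂ · cos Δλ )
  = atan2(-0.41778, 0.90579) = -24.761° → normalised to [0°, 360°): 335.239°.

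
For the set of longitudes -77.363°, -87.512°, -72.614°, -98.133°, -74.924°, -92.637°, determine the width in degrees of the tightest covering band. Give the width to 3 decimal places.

Sort the longitudes: -98.133°, -92.637°, -87.512°, -77.363°, -74.924°, -72.614°.
Eastward gaps between consecutive values (wrapping around): 5.496°, 5.125°, 10.149°, 2.439°, 2.310°, 334.481°.
Largest gap = 334.481° ⇒ minimal covering band is its complement: 360° − 334.481° = 25.519°.
Band runs from -98.133° eastward to -72.614°.

25.519°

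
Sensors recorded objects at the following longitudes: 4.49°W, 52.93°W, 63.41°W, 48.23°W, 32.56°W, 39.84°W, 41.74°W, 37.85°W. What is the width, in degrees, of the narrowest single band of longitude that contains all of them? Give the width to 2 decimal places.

58.92°

Sort the longitudes: -63.41°, -52.93°, -48.23°, -41.74°, -39.84°, -37.85°, -32.56°, -4.49°.
Eastward gaps between consecutive values (wrapping around): 10.48°, 4.70°, 6.49°, 1.90°, 1.99°, 5.29°, 28.07°, 301.08°.
Largest gap = 301.08° ⇒ minimal covering band is its complement: 360° − 301.08° = 58.92°.
Band runs from -63.41° eastward to -4.49°.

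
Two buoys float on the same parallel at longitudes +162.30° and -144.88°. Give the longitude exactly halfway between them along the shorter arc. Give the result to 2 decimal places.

Signed shortest Δλ from +162.30° to -144.88° is +52.82°.
Midpoint longitude = +162.30° + (+52.82°)/2 = +162.30° + 26.41° = +188.71°.
Normalise into (−180°, 180°]: -171.29°.
(The naïve average (+162.30 + -144.88)/2 = 8.71° is on the wrong side of the globe.)

-171.29°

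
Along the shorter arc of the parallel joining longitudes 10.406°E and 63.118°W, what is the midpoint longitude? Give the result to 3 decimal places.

26.356°W

Signed shortest Δλ from +10.406° to -63.118° is -73.524°.
Midpoint longitude = +10.406° + (-73.524°)/2 = +10.406° − 36.762° = -26.356°.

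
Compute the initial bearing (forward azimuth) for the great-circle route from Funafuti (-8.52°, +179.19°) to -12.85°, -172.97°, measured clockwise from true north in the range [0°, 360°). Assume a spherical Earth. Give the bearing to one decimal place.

120.0°

Δλ = -172.97 − 179.19 = -352.16°; wrapped into (−180°, 180°]: 7.84°.
θ = atan2( sin Δλ · cos φ₂ , cos φ₁ · sin φ₂ − sin φ₁ · cos φ₂ · cos Δλ )
  = atan2(0.13299, -0.07685) = 120.022° → normalised to [0°, 360°): 120.022°.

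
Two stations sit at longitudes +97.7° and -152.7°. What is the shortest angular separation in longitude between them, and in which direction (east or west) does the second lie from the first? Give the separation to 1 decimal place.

109.6° east

Raw difference: -152.7 − 97.7 = -250.4°.
Normalise into (−180°, 180°]: -250.4° + 360° = 109.6°.
Positive ⇒ the second point lies to the east; separation 109.6°.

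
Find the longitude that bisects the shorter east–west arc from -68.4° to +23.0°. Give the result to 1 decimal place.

-22.7°

Signed shortest Δλ from -68.4° to +23.0° is +91.4°.
Midpoint longitude = -68.4° + (+91.4°)/2 = -68.4° + 45.7° = -22.7°.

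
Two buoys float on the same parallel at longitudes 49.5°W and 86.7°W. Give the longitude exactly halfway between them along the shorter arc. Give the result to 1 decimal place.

68.1°W

Signed shortest Δλ from -49.5° to -86.7° is -37.2°.
Midpoint longitude = -49.5° + (-37.2°)/2 = -49.5° − 18.6° = -68.1°.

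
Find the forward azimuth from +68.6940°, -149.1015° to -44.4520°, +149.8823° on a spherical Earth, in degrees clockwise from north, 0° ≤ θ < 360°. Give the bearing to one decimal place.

227.3°

Δλ = 149.8823 − -149.1015 = 298.9838°; wrapped into (−180°, 180°]: -61.0162°.
θ = atan2( sin Δλ · cos φ₂ , cos φ₁ · sin φ₂ − sin φ₁ · cos φ₂ · cos Δλ )
  = atan2(-0.62443, -0.57671) = -132.725° → normalised to [0°, 360°): 227.275°.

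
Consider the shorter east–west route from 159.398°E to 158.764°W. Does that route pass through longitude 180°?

Yes

Naïve |-158.764 − 159.398| = 318.162° > 180°, so the shorter arc goes the other way round — across 180°.
Signed shortest Δλ = ((-158.764 − 159.398 + 180) mod 360) − 180 = 41.838°.
Going east by 41.838° from +159.398° passes through 180° before reaching -158.764°.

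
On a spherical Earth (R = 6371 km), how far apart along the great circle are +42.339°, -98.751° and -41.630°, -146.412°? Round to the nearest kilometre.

10488 km

Δλ = -146.412 − -98.751 = -47.661°.
Δφ = -41.630 − 42.339 = -83.969°.
a = sin²(Δφ/2) + cos φ₁ · cos φ₂ · sin²(Δλ/2) = 0.537657.
c = 2·atan2(√a, √(1−a)) = 1.64618 rad → d = 6371·c ≈ 10487.83 km.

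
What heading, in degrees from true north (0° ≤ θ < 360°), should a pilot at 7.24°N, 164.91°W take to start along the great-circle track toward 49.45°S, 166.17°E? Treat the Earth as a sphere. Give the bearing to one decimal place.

Δλ = 166.17 − -164.91 = 331.08°; wrapped into (−180°, 180°]: -28.92°.
θ = atan2( sin Δλ · cos φ₂ , cos φ₁ · sin φ₂ − sin φ₁ · cos φ₂ · cos Δλ )
  = atan2(-0.31439, -0.82549) = -159.151° → normalised to [0°, 360°): 200.849°.

200.8°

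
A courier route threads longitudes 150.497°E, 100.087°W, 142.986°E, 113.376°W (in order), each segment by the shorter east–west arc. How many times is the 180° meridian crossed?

Leg 1: +150.497° → -100.087°, shortest Δλ = 109.416° (east) — crosses 180°.
Leg 2: -100.087° → +142.986°, shortest Δλ = -116.927° (west) — crosses 180°.
Leg 3: +142.986° → -113.376°, shortest Δλ = 103.638° (east) — crosses 180°.
Total crossings: 3.

3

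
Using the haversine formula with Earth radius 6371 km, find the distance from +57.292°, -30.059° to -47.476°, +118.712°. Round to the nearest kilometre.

17660 km

Δλ = 118.712 − -30.059 = 148.771°.
Δφ = -47.476 − 57.292 = -104.768°.
a = sin²(Δφ/2) + cos φ₁ · cos φ₂ · sin²(Δλ/2) = 0.966220.
c = 2·atan2(√a, √(1−a)) = 2.77190 rad → d = 6371·c ≈ 17659.80 km.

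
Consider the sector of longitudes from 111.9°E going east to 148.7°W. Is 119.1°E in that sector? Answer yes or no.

Yes

Band width going east from +111.9° to -148.7°: ((-148.7 − 111.9) mod 360) = 99.4°.
Offset of +119.1° east of the west edge: ((119.1 − 111.9) mod 360) = 7.2°.
7.2° ≤ 99.4° ⇒ inside.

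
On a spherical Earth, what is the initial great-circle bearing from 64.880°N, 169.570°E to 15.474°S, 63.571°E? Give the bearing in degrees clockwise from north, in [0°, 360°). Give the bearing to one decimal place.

277.8°

Δλ = 63.571 − 169.570 = -105.999°.
θ = atan2( sin Δλ · cos φ₂ , cos φ₁ · sin φ₂ − sin φ₁ · cos φ₂ · cos Δλ )
  = atan2(-0.92642, 0.12725) = -82.179° → normalised to [0°, 360°): 277.821°.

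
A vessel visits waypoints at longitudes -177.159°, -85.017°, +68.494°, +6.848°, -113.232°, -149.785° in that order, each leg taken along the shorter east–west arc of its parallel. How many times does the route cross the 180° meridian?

0

Leg 1: -177.159° → -85.017°, shortest Δλ = 92.142° (east) — does not cross 180°.
Leg 2: -85.017° → +68.494°, shortest Δλ = 153.511° (east) — does not cross 180°.
Leg 3: +68.494° → +6.848°, shortest Δλ = -61.646° (west) — does not cross 180°.
Leg 4: +6.848° → -113.232°, shortest Δλ = -120.08° (west) — does not cross 180°.
Leg 5: -113.232° → -149.785°, shortest Δλ = -36.553° (west) — does not cross 180°.
Total crossings: 0.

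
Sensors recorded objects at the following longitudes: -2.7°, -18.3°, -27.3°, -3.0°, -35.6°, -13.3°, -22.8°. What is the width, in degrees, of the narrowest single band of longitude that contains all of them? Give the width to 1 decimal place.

32.9°

Sort the longitudes: -35.6°, -27.3°, -22.8°, -18.3°, -13.3°, -3.0°, -2.7°.
Eastward gaps between consecutive values (wrapping around): 8.3°, 4.5°, 4.5°, 5.0°, 10.3°, 0.3°, 327.1°.
Largest gap = 327.1° ⇒ minimal covering band is its complement: 360° − 327.1° = 32.9°.
Band runs from -35.6° eastward to -2.7°.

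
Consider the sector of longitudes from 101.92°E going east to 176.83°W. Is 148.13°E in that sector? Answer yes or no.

Yes

Band width going east from +101.92° to -176.83°: ((-176.83 − 101.92) mod 360) = 81.25°.
Offset of +148.13° east of the west edge: ((148.13 − 101.92) mod 360) = 46.21°.
46.21° ≤ 81.25° ⇒ inside.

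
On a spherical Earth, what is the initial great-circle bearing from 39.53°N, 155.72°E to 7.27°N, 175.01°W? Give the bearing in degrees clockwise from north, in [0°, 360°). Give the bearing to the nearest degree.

133°

Δλ = -175.01 − 155.72 = -330.73°; wrapped into (−180°, 180°]: 29.27°.
θ = atan2( sin Δλ · cos φ₂ , cos φ₁ · sin φ₂ − sin φ₁ · cos φ₂ · cos Δλ )
  = atan2(0.48500, -0.45315) = 133.056° → normalised to [0°, 360°): 133.056°.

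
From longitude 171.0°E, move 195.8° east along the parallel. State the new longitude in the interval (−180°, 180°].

6.8°E

Start at +171.0°; shift +195.8° → +366.8°.
+366.8° lies outside (−180°, 180°]; subtract 360° → +6.8°.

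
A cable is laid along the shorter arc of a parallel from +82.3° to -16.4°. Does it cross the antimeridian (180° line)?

No

Signed shortest Δλ = ((-16.4 − 82.3 + 180) mod 360) − 180 = -98.7°.
Going west by 98.7° from +82.3° reaches -16.4° without touching 180°.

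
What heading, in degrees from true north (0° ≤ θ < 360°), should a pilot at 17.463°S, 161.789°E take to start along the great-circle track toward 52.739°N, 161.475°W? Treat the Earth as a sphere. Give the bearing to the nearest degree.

22°

Δλ = -161.475 − 161.789 = -323.264°; wrapped into (−180°, 180°]: 36.736°.
θ = atan2( sin Δλ · cos φ₂ , cos φ₁ · sin φ₂ − sin φ₁ · cos φ₂ · cos Δλ )
  = atan2(0.36214, 0.90481) = 21.813° → normalised to [0°, 360°): 21.813°.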